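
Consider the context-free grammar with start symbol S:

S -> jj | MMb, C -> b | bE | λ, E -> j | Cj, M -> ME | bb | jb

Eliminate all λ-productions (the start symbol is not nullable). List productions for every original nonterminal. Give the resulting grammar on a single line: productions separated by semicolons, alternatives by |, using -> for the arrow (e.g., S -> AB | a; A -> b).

Nullable set: {C}.
Drop C -> λ.
E -> Cj: C nullable, giving Cj | j.
Unchanged (no nullable symbols): S -> MMb; S -> jj; C -> b; C -> bE; E -> j; M -> ME; M -> bb; M -> jb.

S -> jj | MMb; C -> b | bE; E -> j | Cj; M -> ME | bb | jb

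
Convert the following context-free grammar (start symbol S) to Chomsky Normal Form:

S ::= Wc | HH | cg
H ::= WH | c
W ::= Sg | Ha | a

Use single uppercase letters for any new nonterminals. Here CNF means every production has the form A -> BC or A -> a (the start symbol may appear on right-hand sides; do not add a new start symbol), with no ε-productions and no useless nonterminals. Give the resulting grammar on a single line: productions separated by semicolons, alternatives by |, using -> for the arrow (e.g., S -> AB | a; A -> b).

No ε-productions.
No unit productions to eliminate.
TERM: introduce C -> a, A -> c, B -> g and substitute in every rule of length ≥2.

S -> AB | HH | WA; A -> c; B -> g; C -> a; H -> c | WH; W -> a | HC | SB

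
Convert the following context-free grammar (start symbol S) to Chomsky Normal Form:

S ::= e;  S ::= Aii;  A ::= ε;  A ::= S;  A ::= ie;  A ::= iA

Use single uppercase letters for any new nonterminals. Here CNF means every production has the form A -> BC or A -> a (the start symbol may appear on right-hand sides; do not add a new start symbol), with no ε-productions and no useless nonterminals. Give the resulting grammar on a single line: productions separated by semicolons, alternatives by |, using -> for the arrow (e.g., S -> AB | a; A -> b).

S -> e | AE | BB; A -> e | i | AD | BA | BB | BC; B -> i; C -> e; D -> BB; E -> BB

Nullable: {A}; after ε-elimination: S -> e | ii | Aii; A -> S | i | iA | ie.
After unit-elimination: S -> e | ii | Aii; A -> e | i | iA | ie | ii | Aii.
TERM: introduce C -> e, B -> i and substitute in every rule of length ≥2.
BIN: A -> ABB becomes A -> AD, D -> BB; S -> ABB becomes S -> AE, E -> BB.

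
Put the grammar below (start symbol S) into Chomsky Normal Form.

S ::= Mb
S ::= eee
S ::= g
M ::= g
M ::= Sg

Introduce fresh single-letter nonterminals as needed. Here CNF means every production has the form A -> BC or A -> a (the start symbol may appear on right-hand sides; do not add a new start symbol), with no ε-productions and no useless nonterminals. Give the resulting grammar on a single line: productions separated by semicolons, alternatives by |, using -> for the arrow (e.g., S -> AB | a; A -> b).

S -> g | CD | MB; A -> g; B -> b; C -> e; D -> CC; M -> g | SA

No ε-productions.
No unit productions to eliminate.
TERM: introduce B -> b, C -> e, A -> g and substitute in every rule of length ≥2.
BIN: S -> CCC becomes S -> CD, D -> CC.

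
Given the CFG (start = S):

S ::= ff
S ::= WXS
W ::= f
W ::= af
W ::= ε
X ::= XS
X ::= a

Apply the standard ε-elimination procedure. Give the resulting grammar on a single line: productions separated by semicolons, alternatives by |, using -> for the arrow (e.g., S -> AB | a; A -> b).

Nullable set: {W}.
S -> WXS: W nullable, giving WXS | XS.
Drop W -> ε.
Unchanged (no nullable symbols): S -> ff; W -> af; W -> f; X -> XS; X -> a.

S -> XS | ff | WXS; W -> f | af; X -> a | XS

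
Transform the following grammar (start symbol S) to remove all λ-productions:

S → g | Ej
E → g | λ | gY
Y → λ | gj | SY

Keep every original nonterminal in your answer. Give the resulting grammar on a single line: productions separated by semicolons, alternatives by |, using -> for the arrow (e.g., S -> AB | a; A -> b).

Nullable set: {E, Y}.
S -> Ej: E nullable, giving Ej | j.
Drop E -> λ.
E -> gY: Y nullable, giving g | gY.
Drop Y -> λ.
Y -> SY: Y nullable, giving S | SY.
Unchanged (no nullable symbols): S -> g; E -> g; Y -> gj.

S -> g | j | Ej; E -> g | gY; Y -> S | SY | gj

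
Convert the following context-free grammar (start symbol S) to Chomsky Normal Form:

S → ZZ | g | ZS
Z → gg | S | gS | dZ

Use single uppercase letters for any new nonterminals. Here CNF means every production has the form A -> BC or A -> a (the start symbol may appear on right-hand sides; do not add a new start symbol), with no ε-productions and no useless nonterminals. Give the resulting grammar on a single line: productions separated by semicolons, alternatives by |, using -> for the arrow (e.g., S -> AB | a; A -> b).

S -> g | ZS | ZZ; A -> d; B -> g; Z -> g | AZ | BB | BS | ZS | ZZ

No ε-productions.
After unit-elimination: S -> g | ZS | ZZ; Z -> g | ZS | ZZ | dZ | gS | gg.
TERM: introduce A -> d, B -> g and substitute in every rule of length ≥2.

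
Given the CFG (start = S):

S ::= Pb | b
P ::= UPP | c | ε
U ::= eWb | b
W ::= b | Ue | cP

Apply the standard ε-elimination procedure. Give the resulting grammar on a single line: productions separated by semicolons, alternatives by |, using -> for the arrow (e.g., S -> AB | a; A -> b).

Nullable set: {P}.
S -> Pb: P nullable, giving Pb | b.
Drop P -> ε.
P -> UPP: P, P nullable, giving U | UP | UPP.
W -> cP: P nullable, giving c | cP.
Unchanged (no nullable symbols): S -> b; P -> c; U -> b; U -> eWb; W -> Ue; W -> b.

S -> b | Pb; P -> U | c | UP | UPP; U -> b | eWb; W -> b | c | Ue | cP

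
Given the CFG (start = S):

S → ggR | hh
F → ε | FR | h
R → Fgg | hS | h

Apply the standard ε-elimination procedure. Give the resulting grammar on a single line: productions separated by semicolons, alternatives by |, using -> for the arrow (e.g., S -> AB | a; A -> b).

Nullable set: {F}.
Drop F -> ε.
F -> FR: F nullable, giving FR | R.
R -> Fgg: F nullable, giving Fgg | gg.
Unchanged (no nullable symbols): S -> ggR; S -> hh; F -> h; R -> h; R -> hS.

S -> hh | ggR; F -> R | h | FR; R -> h | gg | hS | Fgg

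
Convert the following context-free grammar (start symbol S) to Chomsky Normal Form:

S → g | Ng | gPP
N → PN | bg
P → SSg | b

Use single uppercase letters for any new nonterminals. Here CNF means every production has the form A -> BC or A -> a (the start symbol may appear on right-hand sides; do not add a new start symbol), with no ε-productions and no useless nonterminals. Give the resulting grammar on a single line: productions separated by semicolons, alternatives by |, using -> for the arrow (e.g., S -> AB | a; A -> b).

S -> g | BD | NB; A -> b; B -> g; C -> SB; D -> PP; N -> AB | PN; P -> b | SC

No ε-productions.
No unit productions to eliminate.
TERM: introduce A -> b, B -> g and substitute in every rule of length ≥2.
BIN: P -> SSB becomes P -> SC, C -> SB; S -> BPP becomes S -> BD, D -> PP.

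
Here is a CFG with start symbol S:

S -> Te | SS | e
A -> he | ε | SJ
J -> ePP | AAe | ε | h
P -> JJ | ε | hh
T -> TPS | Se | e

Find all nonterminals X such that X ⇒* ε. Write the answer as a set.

{A, J, P}

Directly nullable (have an ε-rule): {A, J, P}.
Not nullable: S, T — each has a terminal in every rule's right-hand side or depends on a non-nullable symbol.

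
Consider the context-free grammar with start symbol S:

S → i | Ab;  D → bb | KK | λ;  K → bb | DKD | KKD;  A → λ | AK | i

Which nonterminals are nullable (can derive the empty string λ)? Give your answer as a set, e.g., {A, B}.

Directly nullable (have an ε-rule): {A, D}.
Not nullable: K, S — each has a terminal in every rule's right-hand side or depends on a non-nullable symbol.

{A, D}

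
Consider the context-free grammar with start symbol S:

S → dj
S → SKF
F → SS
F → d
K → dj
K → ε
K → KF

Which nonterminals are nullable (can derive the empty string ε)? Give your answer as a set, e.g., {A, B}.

{K}

Directly nullable (have an ε-rule): {K}.
Not nullable: F, S — each has a terminal in every rule's right-hand side or depends on a non-nullable symbol.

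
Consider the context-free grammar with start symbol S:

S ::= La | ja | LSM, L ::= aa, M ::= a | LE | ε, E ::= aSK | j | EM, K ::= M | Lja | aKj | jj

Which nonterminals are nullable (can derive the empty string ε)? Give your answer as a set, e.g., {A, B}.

Directly nullable (have an ε-rule): {M}.
K is nullable via K -> M (every symbol on the right is already known nullable).
Not nullable: E, L, S — each has a terminal in every rule's right-hand side or depends on a non-nullable symbol.

{K, M}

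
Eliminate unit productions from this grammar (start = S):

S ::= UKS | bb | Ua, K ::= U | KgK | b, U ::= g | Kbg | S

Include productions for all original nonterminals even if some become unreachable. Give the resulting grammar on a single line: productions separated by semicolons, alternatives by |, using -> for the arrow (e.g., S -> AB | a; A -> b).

S -> Ua | bb | UKS; K -> b | g | Ua | bb | Kbg | KgK | UKS; U -> g | Ua | bb | Kbg | UKS

Unit productions: K->U, U->S.
Unit pairs (A ⇒* B via units): (K,S), (K,U), (U,S).
S: inherits non-unit rules of {S} → UKS | Ua | bb.
K: inherits non-unit rules of {K, S, U} → Kbg | KgK | UKS | Ua | b | bb | g.
U: inherits non-unit rules of {S, U} → Kbg | UKS | Ua | bb | g.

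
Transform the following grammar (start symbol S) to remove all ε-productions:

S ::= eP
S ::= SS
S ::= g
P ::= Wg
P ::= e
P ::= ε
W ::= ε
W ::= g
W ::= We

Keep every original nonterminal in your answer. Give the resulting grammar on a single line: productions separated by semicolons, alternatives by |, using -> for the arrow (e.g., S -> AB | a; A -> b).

Nullable set: {P, W}.
S -> eP: P nullable, giving e | eP.
Drop P -> ε.
P -> Wg: W nullable, giving Wg | g.
Drop W -> ε.
W -> We: W nullable, giving We | e.
Unchanged (no nullable symbols): S -> SS; S -> g; P -> e; W -> g.

S -> e | g | SS | eP; P -> e | g | Wg; W -> e | g | We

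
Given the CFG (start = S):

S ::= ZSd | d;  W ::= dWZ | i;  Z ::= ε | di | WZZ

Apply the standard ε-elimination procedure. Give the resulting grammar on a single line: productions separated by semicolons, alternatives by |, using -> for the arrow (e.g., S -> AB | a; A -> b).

S -> d | Sd | ZSd; W -> i | dW | dWZ; Z -> W | WZ | di | WZZ

Nullable set: {Z}.
S -> ZSd: Z nullable, giving Sd | ZSd.
W -> dWZ: Z nullable, giving dW | dWZ.
Drop Z -> ε.
Z -> WZZ: Z, Z nullable, giving W | WZ | WZZ.
Unchanged (no nullable symbols): S -> d; W -> i; Z -> di.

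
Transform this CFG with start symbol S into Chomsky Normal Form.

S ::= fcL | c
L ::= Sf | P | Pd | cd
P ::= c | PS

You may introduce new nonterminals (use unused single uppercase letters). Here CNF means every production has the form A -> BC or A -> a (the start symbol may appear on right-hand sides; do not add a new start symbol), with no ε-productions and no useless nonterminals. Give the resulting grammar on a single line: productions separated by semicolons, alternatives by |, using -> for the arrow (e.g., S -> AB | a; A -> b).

No ε-productions.
After unit-elimination: S -> c | fcL; L -> c | PS | Pd | Sf | cd; P -> c | PS.
TERM: introduce C -> c, A -> d, B -> f and substitute in every rule of length ≥2.
BIN: S -> BCL becomes S -> BD, D -> CL.

S -> c | BD; A -> d; B -> f; C -> c; D -> CL; L -> c | CA | PA | PS | SB; P -> c | PS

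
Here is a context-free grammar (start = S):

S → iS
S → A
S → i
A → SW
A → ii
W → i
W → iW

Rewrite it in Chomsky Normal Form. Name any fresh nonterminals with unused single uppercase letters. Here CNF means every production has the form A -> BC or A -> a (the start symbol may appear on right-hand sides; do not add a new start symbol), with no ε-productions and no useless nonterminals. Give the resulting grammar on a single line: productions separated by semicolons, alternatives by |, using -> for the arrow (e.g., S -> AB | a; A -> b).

No ε-productions.
After unit-elimination: S -> i | SW | iS | ii; A -> SW | ii; W -> i | iW.
TERM: introduce B -> i and substitute in every rule of length ≥2.
Drop unreachable/unproductive: A.

S -> i | BB | BS | SW; B -> i; W -> i | BW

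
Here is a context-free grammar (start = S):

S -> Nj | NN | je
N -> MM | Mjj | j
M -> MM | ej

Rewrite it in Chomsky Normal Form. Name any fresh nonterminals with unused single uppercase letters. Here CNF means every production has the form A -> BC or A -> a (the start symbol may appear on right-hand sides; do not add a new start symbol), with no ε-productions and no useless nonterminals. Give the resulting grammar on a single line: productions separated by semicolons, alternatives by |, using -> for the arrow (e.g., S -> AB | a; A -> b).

No ε-productions.
No unit productions to eliminate.
TERM: introduce A -> e, B -> j and substitute in every rule of length ≥2.
BIN: N -> MBB becomes N -> MC, C -> BB.

S -> BA | NB | NN; A -> e; B -> j; C -> BB; M -> AB | MM; N -> j | MC | MM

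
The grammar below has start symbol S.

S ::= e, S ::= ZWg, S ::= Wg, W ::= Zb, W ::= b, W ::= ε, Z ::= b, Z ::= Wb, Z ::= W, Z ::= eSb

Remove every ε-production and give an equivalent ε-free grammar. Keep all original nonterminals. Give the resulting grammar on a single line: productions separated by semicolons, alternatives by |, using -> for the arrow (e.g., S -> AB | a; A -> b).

S -> e | g | Wg | Zg | ZWg; W -> b | Zb; Z -> W | b | Wb | eSb

Nullable set: {W, Z}.
S -> Wg: W nullable, giving Wg | g.
S -> ZWg: Z, W nullable, giving Wg | ZWg | Zg | g.
Drop W -> ε.
W -> Zb: Z nullable, giving Zb | b.
Z -> W: W nullable, giving W.
Z -> Wb: W nullable, giving Wb | b.
Unchanged (no nullable symbols): S -> e; W -> b; Z -> b; Z -> eSb.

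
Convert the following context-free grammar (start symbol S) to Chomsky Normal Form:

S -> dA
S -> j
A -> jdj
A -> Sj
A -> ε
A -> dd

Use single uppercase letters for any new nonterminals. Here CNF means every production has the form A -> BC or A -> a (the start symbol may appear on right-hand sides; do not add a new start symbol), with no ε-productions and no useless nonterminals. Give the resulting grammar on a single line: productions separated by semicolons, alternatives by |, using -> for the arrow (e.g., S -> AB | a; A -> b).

Nullable: {A}; after ε-elimination: S -> d | j | dA; A -> Sj | dd | jdj.
No unit productions to eliminate.
TERM: introduce C -> d, B -> j and substitute in every rule of length ≥2.
BIN: A -> BCB becomes A -> BD, D -> CB.

S -> d | j | CA; A -> BD | CC | SB; B -> j; C -> d; D -> CB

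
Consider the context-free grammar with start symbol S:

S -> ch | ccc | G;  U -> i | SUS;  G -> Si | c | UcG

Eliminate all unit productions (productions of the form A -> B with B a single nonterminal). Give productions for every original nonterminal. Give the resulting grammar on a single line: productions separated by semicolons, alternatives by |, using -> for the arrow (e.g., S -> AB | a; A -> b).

S -> c | Si | ch | UcG | ccc; G -> c | Si | UcG; U -> i | SUS

Unit productions: S->G.
Unit pairs (A ⇒* B via units): (S,G).
S: inherits non-unit rules of {G, S} → Si | UcG | c | ccc | ch.
G: inherits non-unit rules of {G} → Si | UcG | c.
U: inherits non-unit rules of {U} → SUS | i.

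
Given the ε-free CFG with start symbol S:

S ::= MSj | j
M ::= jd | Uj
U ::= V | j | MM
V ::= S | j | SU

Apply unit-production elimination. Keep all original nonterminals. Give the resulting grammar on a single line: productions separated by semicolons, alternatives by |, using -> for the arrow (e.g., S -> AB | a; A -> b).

S -> j | MSj; M -> Uj | jd; U -> j | MM | SU | MSj; V -> j | SU | MSj

Unit productions: U->V, V->S.
Unit pairs (A ⇒* B via units): (U,S), (U,V), (V,S).
S: inherits non-unit rules of {S} → MSj | j.
M: inherits non-unit rules of {M} → Uj | jd.
U: inherits non-unit rules of {S, U, V} → MM | MSj | SU | j.
V: inherits non-unit rules of {S, V} → MSj | SU | j.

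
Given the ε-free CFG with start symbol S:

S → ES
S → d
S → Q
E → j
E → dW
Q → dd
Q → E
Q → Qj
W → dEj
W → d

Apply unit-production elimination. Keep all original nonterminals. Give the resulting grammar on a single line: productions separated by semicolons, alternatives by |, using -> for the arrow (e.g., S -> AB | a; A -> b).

Unit productions: Q->E, S->Q.
Unit pairs (A ⇒* B via units): (Q,E), (S,E), (S,Q).
S: inherits non-unit rules of {E, Q, S} → ES | Qj | d | dW | dd | j.
E: inherits non-unit rules of {E} → dW | j.
Q: inherits non-unit rules of {E, Q} → Qj | dW | dd | j.
W: inherits non-unit rules of {W} → d | dEj.

S -> d | j | ES | Qj | dW | dd; E -> j | dW; Q -> j | Qj | dW | dd; W -> d | dEj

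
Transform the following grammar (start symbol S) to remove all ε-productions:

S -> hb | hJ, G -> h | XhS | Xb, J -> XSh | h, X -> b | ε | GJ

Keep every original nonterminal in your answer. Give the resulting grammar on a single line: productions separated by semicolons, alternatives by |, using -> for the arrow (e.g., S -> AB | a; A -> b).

Nullable set: {X}.
G -> Xb: X nullable, giving Xb | b.
G -> XhS: X nullable, giving XhS | hS.
J -> XSh: X nullable, giving Sh | XSh.
Drop X -> ε.
Unchanged (no nullable symbols): S -> hJ; S -> hb; G -> h; J -> h; X -> GJ; X -> b.

S -> hJ | hb; G -> b | h | Xb | hS | XhS; J -> h | Sh | XSh; X -> b | GJ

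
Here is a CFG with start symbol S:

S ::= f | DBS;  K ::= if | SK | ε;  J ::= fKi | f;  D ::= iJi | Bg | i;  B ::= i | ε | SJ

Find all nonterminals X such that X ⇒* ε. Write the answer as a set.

{B, K}

Directly nullable (have an ε-rule): {B, K}.
Not nullable: D, J, S — each has a terminal in every rule's right-hand side or depends on a non-nullable symbol.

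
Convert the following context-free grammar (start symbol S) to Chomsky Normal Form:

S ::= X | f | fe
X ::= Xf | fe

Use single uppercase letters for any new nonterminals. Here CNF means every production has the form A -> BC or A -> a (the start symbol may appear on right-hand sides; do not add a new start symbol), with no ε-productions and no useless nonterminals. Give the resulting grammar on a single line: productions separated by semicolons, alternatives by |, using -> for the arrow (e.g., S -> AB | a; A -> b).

S -> f | AB | XA; A -> f; B -> e; X -> AB | XA

No ε-productions.
After unit-elimination: S -> f | Xf | fe; X -> Xf | fe.
TERM: introduce B -> e, A -> f and substitute in every rule of length ≥2.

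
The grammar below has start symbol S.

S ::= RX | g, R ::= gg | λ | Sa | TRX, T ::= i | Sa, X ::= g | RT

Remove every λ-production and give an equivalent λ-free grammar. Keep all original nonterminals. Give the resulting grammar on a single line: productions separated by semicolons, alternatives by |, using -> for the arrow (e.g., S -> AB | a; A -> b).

S -> X | g | RX; R -> Sa | TX | gg | TRX; T -> i | Sa; X -> T | g | RT

Nullable set: {R}.
S -> RX: R nullable, giving RX | X.
Drop R -> λ.
R -> TRX: R nullable, giving TRX | TX.
X -> RT: R nullable, giving RT | T.
Unchanged (no nullable symbols): S -> g; R -> Sa; R -> gg; T -> Sa; T -> i; X -> g.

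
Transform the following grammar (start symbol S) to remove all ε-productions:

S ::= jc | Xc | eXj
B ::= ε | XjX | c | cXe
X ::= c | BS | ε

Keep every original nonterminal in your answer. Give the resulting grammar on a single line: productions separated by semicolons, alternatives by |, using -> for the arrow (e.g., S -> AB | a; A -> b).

S -> c | Xc | ej | jc | eXj; B -> c | j | Xj | ce | jX | XjX | cXe; X -> S | c | BS

Nullable set: {B, X}.
S -> Xc: X nullable, giving Xc | c.
S -> eXj: X nullable, giving eXj | ej.
Drop B -> ε.
B -> XjX: X, X nullable, giving Xj | XjX | j | jX.
B -> cXe: X nullable, giving cXe | ce.
Drop X -> ε.
X -> BS: B nullable, giving BS | S.
Unchanged (no nullable symbols): S -> jc; B -> c; X -> c.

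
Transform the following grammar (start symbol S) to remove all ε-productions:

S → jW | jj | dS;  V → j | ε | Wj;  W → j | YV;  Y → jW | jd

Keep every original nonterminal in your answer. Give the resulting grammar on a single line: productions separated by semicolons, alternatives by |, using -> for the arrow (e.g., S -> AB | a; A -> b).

S -> dS | jW | jj; V -> j | Wj; W -> Y | j | YV; Y -> jW | jd

Nullable set: {V}.
Drop V -> ε.
W -> YV: V nullable, giving Y | YV.
Unchanged (no nullable symbols): S -> dS; S -> jW; S -> jj; V -> Wj; V -> j; W -> j; Y -> jW; Y -> jd.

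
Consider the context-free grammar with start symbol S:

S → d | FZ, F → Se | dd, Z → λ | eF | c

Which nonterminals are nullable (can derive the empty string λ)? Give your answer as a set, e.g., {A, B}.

Directly nullable (have an ε-rule): {Z}.
Not nullable: F, S — each has a terminal in every rule's right-hand side or depends on a non-nullable symbol.

{Z}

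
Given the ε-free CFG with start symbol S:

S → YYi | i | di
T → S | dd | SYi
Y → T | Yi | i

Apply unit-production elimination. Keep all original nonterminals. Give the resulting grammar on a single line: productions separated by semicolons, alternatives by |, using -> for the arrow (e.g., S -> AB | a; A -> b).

S -> i | di | YYi; T -> i | dd | di | SYi | YYi; Y -> i | Yi | dd | di | SYi | YYi

Unit productions: T->S, Y->T.
Unit pairs (A ⇒* B via units): (T,S), (Y,S), (Y,T).
S: inherits non-unit rules of {S} → YYi | di | i.
T: inherits non-unit rules of {S, T} → SYi | YYi | dd | di | i.
Y: inherits non-unit rules of {S, T, Y} → SYi | YYi | Yi | dd | di | i.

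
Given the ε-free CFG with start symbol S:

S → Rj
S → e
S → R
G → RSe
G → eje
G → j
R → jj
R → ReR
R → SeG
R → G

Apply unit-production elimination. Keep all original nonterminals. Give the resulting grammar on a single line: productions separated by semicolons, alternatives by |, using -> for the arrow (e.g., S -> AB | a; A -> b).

S -> e | j | Rj | jj | RSe | ReR | SeG | eje; G -> j | RSe | eje; R -> j | jj | RSe | ReR | SeG | eje

Unit productions: R->G, S->R.
Unit pairs (A ⇒* B via units): (R,G), (S,G), (S,R).
S: inherits non-unit rules of {G, R, S} → RSe | ReR | Rj | SeG | e | eje | j | jj.
G: inherits non-unit rules of {G} → RSe | eje | j.
R: inherits non-unit rules of {G, R} → RSe | ReR | SeG | eje | j | jj.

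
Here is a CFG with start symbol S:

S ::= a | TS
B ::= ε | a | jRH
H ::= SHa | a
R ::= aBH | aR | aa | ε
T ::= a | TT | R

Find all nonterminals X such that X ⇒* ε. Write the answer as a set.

Directly nullable (have an ε-rule): {B, R}.
T is nullable via T -> R (every symbol on the right is already known nullable).
Not nullable: H, S — each has a terminal in every rule's right-hand side or depends on a non-nullable symbol.

{B, R, T}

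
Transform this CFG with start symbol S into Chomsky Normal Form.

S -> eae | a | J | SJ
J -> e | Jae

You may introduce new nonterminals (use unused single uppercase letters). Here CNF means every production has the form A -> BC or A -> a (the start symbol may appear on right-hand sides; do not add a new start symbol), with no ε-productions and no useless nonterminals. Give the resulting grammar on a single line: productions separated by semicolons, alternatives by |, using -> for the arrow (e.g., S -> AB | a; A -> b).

S -> a | e | BD | JE | SJ; A -> a; B -> e; C -> AB; D -> AB; E -> AB; J -> e | JC

No ε-productions.
After unit-elimination: S -> a | e | SJ | Jae | eae; J -> e | Jae.
TERM: introduce A -> a, B -> e and substitute in every rule of length ≥2.
BIN: J -> JAB becomes J -> JC, C -> AB; S -> BAB becomes S -> BD, D -> AB; S -> JAB becomes S -> JE, E -> AB.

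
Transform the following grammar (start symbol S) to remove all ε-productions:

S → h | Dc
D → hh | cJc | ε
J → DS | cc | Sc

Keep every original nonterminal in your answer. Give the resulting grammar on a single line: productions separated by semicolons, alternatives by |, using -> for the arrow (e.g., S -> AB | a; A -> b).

Nullable set: {D}.
S -> Dc: D nullable, giving Dc | c.
Drop D -> ε.
J -> DS: D nullable, giving DS | S.
Unchanged (no nullable symbols): S -> h; D -> cJc; D -> hh; J -> Sc; J -> cc.

S -> c | h | Dc; D -> hh | cJc; J -> S | DS | Sc | cc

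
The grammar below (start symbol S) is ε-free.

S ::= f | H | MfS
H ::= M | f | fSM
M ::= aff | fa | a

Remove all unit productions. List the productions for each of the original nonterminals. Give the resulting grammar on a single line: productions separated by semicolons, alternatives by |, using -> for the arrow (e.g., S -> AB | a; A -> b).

S -> a | f | fa | MfS | aff | fSM; H -> a | f | fa | aff | fSM; M -> a | fa | aff

Unit productions: H->M, S->H.
Unit pairs (A ⇒* B via units): (H,M), (S,H), (S,M).
S: inherits non-unit rules of {H, M, S} → MfS | a | aff | f | fSM | fa.
H: inherits non-unit rules of {H, M} → a | aff | f | fSM | fa.
M: inherits non-unit rules of {M} → a | aff | fa.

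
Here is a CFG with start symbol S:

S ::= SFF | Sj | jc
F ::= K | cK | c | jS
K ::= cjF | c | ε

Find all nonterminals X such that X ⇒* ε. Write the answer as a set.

{F, K}

Directly nullable (have an ε-rule): {K}.
F is nullable via F -> K (every symbol on the right is already known nullable).
Not nullable: S — each has a terminal in every rule's right-hand side or depends on a non-nullable symbol.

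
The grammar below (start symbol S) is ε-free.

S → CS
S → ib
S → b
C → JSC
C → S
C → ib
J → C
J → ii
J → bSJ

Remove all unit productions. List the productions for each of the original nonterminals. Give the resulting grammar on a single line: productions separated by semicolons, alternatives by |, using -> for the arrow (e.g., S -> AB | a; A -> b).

S -> b | CS | ib; C -> b | CS | ib | JSC; J -> b | CS | ib | ii | JSC | bSJ

Unit productions: C->S, J->C.
Unit pairs (A ⇒* B via units): (C,S), (J,C), (J,S).
S: inherits non-unit rules of {S} → CS | b | ib.
C: inherits non-unit rules of {C, S} → CS | JSC | b | ib.
J: inherits non-unit rules of {C, J, S} → CS | JSC | b | bSJ | ib | ii.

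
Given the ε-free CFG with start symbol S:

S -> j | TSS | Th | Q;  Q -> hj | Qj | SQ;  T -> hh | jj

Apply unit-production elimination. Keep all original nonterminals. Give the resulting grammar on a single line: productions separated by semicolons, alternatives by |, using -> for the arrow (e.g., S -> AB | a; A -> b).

S -> j | Qj | SQ | Th | hj | TSS; Q -> Qj | SQ | hj; T -> hh | jj

Unit productions: S->Q.
Unit pairs (A ⇒* B via units): (S,Q).
S: inherits non-unit rules of {Q, S} → Qj | SQ | TSS | Th | hj | j.
Q: inherits non-unit rules of {Q} → Qj | SQ | hj.
T: inherits non-unit rules of {T} → hh | jj.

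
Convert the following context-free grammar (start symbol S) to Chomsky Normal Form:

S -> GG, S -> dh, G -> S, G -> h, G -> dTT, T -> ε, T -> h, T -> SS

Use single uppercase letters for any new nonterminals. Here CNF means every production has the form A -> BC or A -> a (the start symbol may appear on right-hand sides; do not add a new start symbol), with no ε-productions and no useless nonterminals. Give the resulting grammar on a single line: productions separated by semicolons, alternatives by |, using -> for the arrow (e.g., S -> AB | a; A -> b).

S -> AB | GG; A -> d; B -> h; C -> TT; G -> d | h | AB | AC | AT | GG; T -> h | SS

Nullable: {T}; after ε-elimination: S -> GG | dh; G -> S | d | h | dT | dTT; T -> h | SS.
After unit-elimination: S -> GG | dh; G -> d | h | GG | dT | dh | dTT; T -> h | SS.
TERM: introduce A -> d, B -> h and substitute in every rule of length ≥2.
BIN: G -> ATT becomes G -> AC, C -> TT.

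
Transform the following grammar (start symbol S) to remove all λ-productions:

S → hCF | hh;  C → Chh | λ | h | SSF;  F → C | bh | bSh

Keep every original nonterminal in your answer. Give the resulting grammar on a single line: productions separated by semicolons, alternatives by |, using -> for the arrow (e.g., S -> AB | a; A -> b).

Nullable set: {C, F}.
S -> hCF: C, F nullable, giving h | hC | hCF | hF.
Drop C -> λ.
C -> Chh: C nullable, giving Chh | hh.
C -> SSF: F nullable, giving SS | SSF.
F -> C: C nullable, giving C.
Unchanged (no nullable symbols): S -> hh; C -> h; F -> bSh; F -> bh.

S -> h | hC | hF | hh | hCF; C -> h | SS | hh | Chh | SSF; F -> C | bh | bSh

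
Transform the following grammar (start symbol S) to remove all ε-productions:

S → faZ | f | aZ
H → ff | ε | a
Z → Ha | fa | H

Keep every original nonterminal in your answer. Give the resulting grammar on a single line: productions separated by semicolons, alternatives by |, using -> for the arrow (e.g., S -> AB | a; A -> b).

S -> a | f | aZ | fa | faZ; H -> a | ff; Z -> H | a | Ha | fa

Nullable set: {H, Z}.
S -> aZ: Z nullable, giving a | aZ.
S -> faZ: Z nullable, giving fa | faZ.
Drop H -> ε.
Z -> H: H nullable, giving H.
Z -> Ha: H nullable, giving Ha | a.
Unchanged (no nullable symbols): S -> f; H -> a; H -> ff; Z -> fa.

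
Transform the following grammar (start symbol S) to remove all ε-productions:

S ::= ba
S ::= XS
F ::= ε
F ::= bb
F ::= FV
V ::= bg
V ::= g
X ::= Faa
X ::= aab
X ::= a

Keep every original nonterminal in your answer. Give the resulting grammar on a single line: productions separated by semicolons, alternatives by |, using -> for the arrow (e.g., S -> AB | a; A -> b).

S -> XS | ba; F -> V | FV | bb; V -> g | bg; X -> a | aa | Faa | aab

Nullable set: {F}.
Drop F -> ε.
F -> FV: F nullable, giving FV | V.
X -> Faa: F nullable, giving Faa | aa.
Unchanged (no nullable symbols): S -> XS; S -> ba; F -> bb; V -> bg; V -> g; X -> a; X -> aab.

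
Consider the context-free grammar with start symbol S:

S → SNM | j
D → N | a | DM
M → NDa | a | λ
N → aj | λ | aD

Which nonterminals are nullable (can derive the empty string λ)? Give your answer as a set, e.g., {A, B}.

Directly nullable (have an ε-rule): {M, N}.
D is nullable via D -> N (every symbol on the right is already known nullable).
Not nullable: S — each has a terminal in every rule's right-hand side or depends on a non-nullable symbol.

{D, M, N}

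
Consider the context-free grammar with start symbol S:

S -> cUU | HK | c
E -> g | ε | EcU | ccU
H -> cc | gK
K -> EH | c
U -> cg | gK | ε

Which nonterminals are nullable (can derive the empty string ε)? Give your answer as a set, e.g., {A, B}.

{E, U}

Directly nullable (have an ε-rule): {E, U}.
Not nullable: H, K, S — each has a terminal in every rule's right-hand side or depends on a non-nullable symbol.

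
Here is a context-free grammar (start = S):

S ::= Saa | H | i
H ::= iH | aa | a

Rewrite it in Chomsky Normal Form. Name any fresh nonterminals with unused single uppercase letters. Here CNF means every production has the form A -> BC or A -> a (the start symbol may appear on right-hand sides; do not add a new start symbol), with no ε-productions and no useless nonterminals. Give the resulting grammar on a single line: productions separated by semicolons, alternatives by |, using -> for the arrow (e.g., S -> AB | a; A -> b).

S -> a | i | AA | BH | SC; A -> a; B -> i; C -> AA; H -> a | AA | BH

No ε-productions.
After unit-elimination: S -> a | i | aa | iH | Saa; H -> a | aa | iH.
TERM: introduce A -> a, B -> i and substitute in every rule of length ≥2.
BIN: S -> SAA becomes S -> SC, C -> AA.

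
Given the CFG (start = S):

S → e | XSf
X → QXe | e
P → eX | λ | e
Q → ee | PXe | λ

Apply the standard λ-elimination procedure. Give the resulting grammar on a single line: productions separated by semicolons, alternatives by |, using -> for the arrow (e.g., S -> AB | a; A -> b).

S -> e | XSf; P -> e | eX; Q -> Xe | ee | PXe; X -> e | Xe | QXe

Nullable set: {P, Q}.
Drop P -> λ.
Drop Q -> λ.
Q -> PXe: P nullable, giving PXe | Xe.
X -> QXe: Q nullable, giving QXe | Xe.
Unchanged (no nullable symbols): S -> XSf; S -> e; P -> e; P -> eX; Q -> ee; X -> e.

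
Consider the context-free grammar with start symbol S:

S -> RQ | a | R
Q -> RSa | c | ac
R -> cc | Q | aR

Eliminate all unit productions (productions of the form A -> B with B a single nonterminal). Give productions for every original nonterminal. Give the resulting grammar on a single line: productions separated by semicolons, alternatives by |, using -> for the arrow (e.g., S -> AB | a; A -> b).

Unit productions: R->Q, S->R.
Unit pairs (A ⇒* B via units): (R,Q), (S,Q), (S,R).
S: inherits non-unit rules of {Q, R, S} → RQ | RSa | a | aR | ac | c | cc.
Q: inherits non-unit rules of {Q} → RSa | ac | c.
R: inherits non-unit rules of {Q, R} → RSa | aR | ac | c | cc.

S -> a | c | RQ | aR | ac | cc | RSa; Q -> c | ac | RSa; R -> c | aR | ac | cc | RSa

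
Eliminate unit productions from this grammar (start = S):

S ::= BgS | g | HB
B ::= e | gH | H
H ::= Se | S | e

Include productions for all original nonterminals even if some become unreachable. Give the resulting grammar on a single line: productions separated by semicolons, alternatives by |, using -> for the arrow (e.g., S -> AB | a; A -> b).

S -> g | HB | BgS; B -> e | g | HB | Se | gH | BgS; H -> e | g | HB | Se | BgS

Unit productions: B->H, H->S.
Unit pairs (A ⇒* B via units): (B,H), (B,S), (H,S).
S: inherits non-unit rules of {S} → BgS | HB | g.
B: inherits non-unit rules of {B, H, S} → BgS | HB | Se | e | g | gH.
H: inherits non-unit rules of {H, S} → BgS | HB | Se | e | g.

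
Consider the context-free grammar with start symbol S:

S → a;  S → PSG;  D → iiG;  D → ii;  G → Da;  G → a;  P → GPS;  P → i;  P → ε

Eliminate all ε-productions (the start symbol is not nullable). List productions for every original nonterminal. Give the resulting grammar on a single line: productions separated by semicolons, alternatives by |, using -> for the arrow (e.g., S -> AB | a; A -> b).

S -> a | SG | PSG; D -> ii | iiG; G -> a | Da; P -> i | GS | GPS

Nullable set: {P}.
S -> PSG: P nullable, giving PSG | SG.
Drop P -> ε.
P -> GPS: P nullable, giving GPS | GS.
Unchanged (no nullable symbols): S -> a; D -> ii; D -> iiG; G -> Da; G -> a; P -> i.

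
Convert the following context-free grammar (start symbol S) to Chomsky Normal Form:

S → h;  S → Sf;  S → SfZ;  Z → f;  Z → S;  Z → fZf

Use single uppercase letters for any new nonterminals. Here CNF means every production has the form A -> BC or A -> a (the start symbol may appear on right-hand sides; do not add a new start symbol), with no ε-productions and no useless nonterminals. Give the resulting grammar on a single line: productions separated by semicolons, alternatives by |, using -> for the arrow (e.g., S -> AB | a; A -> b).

No ε-productions.
After unit-elimination: S -> h | Sf | SfZ; Z -> f | h | Sf | SfZ | fZf.
TERM: introduce A -> f and substitute in every rule of length ≥2.
BIN: S -> SAZ becomes S -> SB, B -> AZ; Z -> AZA becomes Z -> AC, C -> ZA; Z -> SAZ becomes Z -> SD, D -> AZ.

S -> h | SA | SB; A -> f; B -> AZ; C -> ZA; D -> AZ; Z -> f | h | AC | SA | SD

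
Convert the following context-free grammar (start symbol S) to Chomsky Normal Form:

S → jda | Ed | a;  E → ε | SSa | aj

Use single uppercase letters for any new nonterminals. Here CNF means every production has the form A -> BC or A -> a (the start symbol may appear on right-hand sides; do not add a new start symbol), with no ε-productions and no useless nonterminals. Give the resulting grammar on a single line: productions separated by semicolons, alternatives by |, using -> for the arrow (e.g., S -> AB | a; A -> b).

Nullable: {E}; after ε-elimination: S -> a | d | Ed | jda; E -> aj | SSa.
No unit productions to eliminate.
TERM: introduce A -> a, C -> d, B -> j and substitute in every rule of length ≥2.
BIN: E -> SSA becomes E -> SD, D -> SA; S -> BCA becomes S -> BF, F -> CA.

S -> a | d | BF | EC; A -> a; B -> j; C -> d; D -> SA; E -> AB | SD; F -> CA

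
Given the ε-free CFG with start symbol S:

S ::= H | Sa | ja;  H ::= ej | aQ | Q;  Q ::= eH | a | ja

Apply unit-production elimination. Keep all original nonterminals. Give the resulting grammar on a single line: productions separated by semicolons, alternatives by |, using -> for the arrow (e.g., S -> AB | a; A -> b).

S -> a | Sa | aQ | eH | ej | ja; H -> a | aQ | eH | ej | ja; Q -> a | eH | ja

Unit productions: H->Q, S->H.
Unit pairs (A ⇒* B via units): (H,Q), (S,H), (S,Q).
S: inherits non-unit rules of {H, Q, S} → Sa | a | aQ | eH | ej | ja.
H: inherits non-unit rules of {H, Q} → a | aQ | eH | ej | ja.
Q: inherits non-unit rules of {Q} → a | eH | ja.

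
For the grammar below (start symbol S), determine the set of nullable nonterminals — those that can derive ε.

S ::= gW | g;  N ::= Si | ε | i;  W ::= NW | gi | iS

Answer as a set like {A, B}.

Directly nullable (have an ε-rule): {N}.
Not nullable: S, W — each has a terminal in every rule's right-hand side or depends on a non-nullable symbol.

{N}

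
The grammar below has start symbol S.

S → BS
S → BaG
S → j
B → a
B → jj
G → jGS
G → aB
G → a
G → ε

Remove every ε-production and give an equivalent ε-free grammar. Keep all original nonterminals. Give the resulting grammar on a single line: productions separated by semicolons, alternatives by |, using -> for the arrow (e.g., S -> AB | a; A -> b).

S -> j | BS | Ba | BaG; B -> a | jj; G -> a | aB | jS | jGS

Nullable set: {G}.
S -> BaG: G nullable, giving Ba | BaG.
Drop G -> ε.
G -> jGS: G nullable, giving jGS | jS.
Unchanged (no nullable symbols): S -> BS; S -> j; B -> a; B -> jj; G -> a; G -> aB.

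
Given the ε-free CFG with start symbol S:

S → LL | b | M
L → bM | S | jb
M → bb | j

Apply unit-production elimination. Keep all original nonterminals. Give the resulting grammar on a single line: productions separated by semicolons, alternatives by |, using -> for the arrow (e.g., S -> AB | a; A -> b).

Unit productions: L->S, S->M.
Unit pairs (A ⇒* B via units): (L,M), (L,S), (S,M).
S: inherits non-unit rules of {M, S} → LL | b | bb | j.
L: inherits non-unit rules of {L, M, S} → LL | b | bM | bb | j | jb.
M: inherits non-unit rules of {M} → bb | j.

S -> b | j | LL | bb; L -> b | j | LL | bM | bb | jb; M -> j | bb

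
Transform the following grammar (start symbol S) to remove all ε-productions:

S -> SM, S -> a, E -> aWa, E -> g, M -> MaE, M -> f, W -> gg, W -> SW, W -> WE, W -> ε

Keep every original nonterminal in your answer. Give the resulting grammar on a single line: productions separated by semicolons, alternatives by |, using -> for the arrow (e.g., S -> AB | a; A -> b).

S -> a | SM; E -> g | aa | aWa; M -> f | MaE; W -> E | S | SW | WE | gg

Nullable set: {W}.
E -> aWa: W nullable, giving aWa | aa.
Drop W -> ε.
W -> SW: W nullable, giving S | SW.
W -> WE: W nullable, giving E | WE.
Unchanged (no nullable symbols): S -> SM; S -> a; E -> g; M -> MaE; M -> f; W -> gg.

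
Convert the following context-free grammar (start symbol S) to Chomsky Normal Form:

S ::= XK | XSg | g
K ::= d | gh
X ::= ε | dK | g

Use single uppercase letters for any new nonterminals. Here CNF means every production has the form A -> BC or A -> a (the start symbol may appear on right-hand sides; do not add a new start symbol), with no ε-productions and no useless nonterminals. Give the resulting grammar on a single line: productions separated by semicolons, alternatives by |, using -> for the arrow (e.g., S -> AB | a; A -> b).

S -> d | g | AB | SA | XD | XK; A -> g; B -> h; C -> d; D -> SA; K -> d | AB; X -> g | CK

Nullable: {X}; after ε-elimination: S -> K | g | Sg | XK | XSg; K -> d | gh; X -> g | dK.
After unit-elimination: S -> d | g | Sg | XK | gh | XSg; K -> d | gh; X -> g | dK.
TERM: introduce C -> d, A -> g, B -> h and substitute in every rule of length ≥2.
BIN: S -> XSA becomes S -> XD, D -> SA.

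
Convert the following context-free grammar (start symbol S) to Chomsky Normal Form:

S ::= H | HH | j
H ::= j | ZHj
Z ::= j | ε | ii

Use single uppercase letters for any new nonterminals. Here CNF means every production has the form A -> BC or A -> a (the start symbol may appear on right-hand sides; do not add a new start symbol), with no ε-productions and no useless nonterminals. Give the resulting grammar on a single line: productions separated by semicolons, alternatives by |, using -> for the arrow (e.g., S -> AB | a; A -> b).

Nullable: {Z}; after ε-elimination: S -> H | j | HH; H -> j | Hj | ZHj; Z -> j | ii.
After unit-elimination: S -> j | HH | Hj | ZHj; H -> j | Hj | ZHj; Z -> j | ii.
TERM: introduce B -> i, A -> j and substitute in every rule of length ≥2.
BIN: H -> ZHA becomes H -> ZC, C -> HA; S -> ZHA becomes S -> ZD, D -> HA.

S -> j | HA | HH | ZD; A -> j; B -> i; C -> HA; D -> HA; H -> j | HA | ZC; Z -> j | BB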